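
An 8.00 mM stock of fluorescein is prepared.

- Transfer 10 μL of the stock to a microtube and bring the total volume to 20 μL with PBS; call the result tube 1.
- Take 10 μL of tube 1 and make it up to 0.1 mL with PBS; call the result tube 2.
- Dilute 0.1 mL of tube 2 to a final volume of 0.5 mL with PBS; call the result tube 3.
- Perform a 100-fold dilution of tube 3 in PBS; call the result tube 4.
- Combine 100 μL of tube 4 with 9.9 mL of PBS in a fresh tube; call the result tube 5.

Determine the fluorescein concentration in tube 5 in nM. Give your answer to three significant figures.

Step 1: 10 μL brought to 20 μL → factor 20/10 = 2
Step 2: 10 μL brought to 0.1 mL → factor 100/10 = 10
Step 3: 0.1 mL brought to 0.5 mL → factor 0.5/0.1 = 5
Step 4: 100-fold → factor 100
Step 5: 100 μL + 9.9 mL = 10000 μL total → factor 10000/100 = 100
Overall dilution factor = 2 × 10 × 5 × 100 × 100 = 1 × 10^6
Final = 8.00 mM / 1 × 10^6 = 8.000 × 10^-6 mM = 8.00 nM

8.00 nM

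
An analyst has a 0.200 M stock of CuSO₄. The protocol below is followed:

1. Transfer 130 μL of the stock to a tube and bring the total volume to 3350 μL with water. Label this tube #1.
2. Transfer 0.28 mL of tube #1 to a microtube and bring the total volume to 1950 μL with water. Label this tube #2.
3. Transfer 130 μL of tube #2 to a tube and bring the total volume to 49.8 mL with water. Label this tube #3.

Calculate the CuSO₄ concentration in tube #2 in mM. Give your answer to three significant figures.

1.11 mM

Step 1: 130 μL brought to 3350 μL → factor 3350/130 = 25.769
Step 2: 0.28 mL brought to 1950 μL → factor 1.95/0.28 = 6.9643
Dilution factor through tube #2 = 25.769 × 6.9643 = 179.46
[tube #2] = 0.200 M / 179.46 = 0.001114 M = 1.11 mM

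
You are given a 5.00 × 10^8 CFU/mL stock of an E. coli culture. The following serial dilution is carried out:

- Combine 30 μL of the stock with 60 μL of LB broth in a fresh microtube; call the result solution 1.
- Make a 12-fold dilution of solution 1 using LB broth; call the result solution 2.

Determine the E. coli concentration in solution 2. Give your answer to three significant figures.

Step 1: 30 μL + 60 μL = 90 μL total → factor 90/30 = 3
Step 2: 12-fold → factor 12
Overall dilution factor = 3 × 12 = 36
Final = 5.00 × 10^8 CFU/mL / 36 = 1.39 × 10^7 CFU/mL

1.39 × 10^7 CFU/mL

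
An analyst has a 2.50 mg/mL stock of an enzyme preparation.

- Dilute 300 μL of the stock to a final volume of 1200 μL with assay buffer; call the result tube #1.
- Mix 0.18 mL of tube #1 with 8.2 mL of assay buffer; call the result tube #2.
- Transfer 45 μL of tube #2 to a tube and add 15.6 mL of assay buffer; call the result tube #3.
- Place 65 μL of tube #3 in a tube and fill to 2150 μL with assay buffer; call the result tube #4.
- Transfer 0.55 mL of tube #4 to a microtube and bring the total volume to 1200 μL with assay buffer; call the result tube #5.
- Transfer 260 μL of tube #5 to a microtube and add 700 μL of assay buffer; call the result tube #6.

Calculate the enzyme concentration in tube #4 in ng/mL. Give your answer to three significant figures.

1.17 ng/mL

Step 1: 300 μL brought to 1200 μL → factor 1200/300 = 4
Step 2: 0.18 mL + 8.2 mL = 8.38 mL total → factor 8.38/0.18 = 46.556
Step 3: 45 μL + 15.6 mL = 15645 μL total → factor 15645/45 = 347.67
Step 4: 65 μL brought to 2150 μL → factor 2150/65 = 33.077
Dilution factor through tube #4 = 4 × 46.556 × 347.67 × 33.077 = 2.1415 × 10^6
[tube #4] = 2.50 mg/mL / 2.1415 × 10^6 = 1.167 × 10^-6 mg/mL = 1.17 ng/mL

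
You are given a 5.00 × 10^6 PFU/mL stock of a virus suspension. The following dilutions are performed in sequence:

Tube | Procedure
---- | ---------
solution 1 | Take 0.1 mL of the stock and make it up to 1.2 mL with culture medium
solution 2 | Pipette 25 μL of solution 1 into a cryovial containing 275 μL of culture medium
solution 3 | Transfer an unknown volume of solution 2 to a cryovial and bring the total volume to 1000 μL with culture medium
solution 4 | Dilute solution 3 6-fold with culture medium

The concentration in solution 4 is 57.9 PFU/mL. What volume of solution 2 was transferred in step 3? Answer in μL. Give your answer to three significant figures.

Step 1: 0.1 mL brought to 1.2 mL → factor 1.2/0.1 = 12
Step 2: 25 μL + 275 μL = 300 μL total → factor 300/25 = 12
Step 3: v brought to 1000 μL → factor = 1000 μL/v
Step 4: 6-fold → factor 6
Product of known-step factors = 864
Overall factor = 5.00 × 10^6 PFU/mL / (57.9 PFU/mL) = 86356
Step-3 factor = 86356 / 864 = 99.949
v = 1000 μL / 99.949 = 10.0 μL

10.0 μL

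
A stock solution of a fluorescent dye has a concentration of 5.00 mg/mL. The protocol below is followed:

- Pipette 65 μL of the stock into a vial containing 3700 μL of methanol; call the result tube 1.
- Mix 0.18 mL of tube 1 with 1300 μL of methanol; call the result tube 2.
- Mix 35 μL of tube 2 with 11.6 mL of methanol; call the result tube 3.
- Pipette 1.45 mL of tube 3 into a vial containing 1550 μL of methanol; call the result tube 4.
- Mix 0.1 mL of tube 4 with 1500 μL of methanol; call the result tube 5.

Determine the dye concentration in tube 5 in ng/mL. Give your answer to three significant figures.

Step 1: 65 μL + 3700 μL = 3765 μL total → factor 3765/65 = 57.923
Step 2: 0.18 mL + 1300 μL = 1.48 mL total → factor 1.48/0.18 = 8.2222
Step 3: 35 μL + 11.6 mL = 11635 μL total → factor 11635/35 = 332.43
Step 4: 1.45 mL + 1550 μL = 3 mL total → factor 3/1.45 = 2.069
Step 5: 0.1 mL + 1500 μL = 1.6 mL total → factor 1.6/0.1 = 16
Overall dilution factor = 57.923 × 8.2222 × 332.43 × 2.069 × 16 = 5.241 × 10^6
Final = 5.00 mg/mL / 5.241 × 10^6 = 9.540 × 10^-7 mg/mL = 0.954 ng/mL

0.954 ng/mL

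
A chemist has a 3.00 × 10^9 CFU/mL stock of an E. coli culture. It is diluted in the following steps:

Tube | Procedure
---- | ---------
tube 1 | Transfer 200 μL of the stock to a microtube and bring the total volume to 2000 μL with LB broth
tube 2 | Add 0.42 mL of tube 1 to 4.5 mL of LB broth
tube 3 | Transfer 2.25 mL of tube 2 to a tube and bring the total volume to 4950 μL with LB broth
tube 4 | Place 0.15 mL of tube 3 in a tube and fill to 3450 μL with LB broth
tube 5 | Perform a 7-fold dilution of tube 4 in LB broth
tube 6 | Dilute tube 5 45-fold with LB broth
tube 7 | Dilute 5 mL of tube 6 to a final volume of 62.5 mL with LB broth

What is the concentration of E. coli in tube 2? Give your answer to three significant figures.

Step 1: 200 μL brought to 2000 μL → factor 2000/200 = 10
Step 2: 0.42 mL + 4.5 mL = 4.92 mL total → factor 4.92/0.42 = 11.714
Dilution factor through tube 2 = 10 × 11.714 = 117.14
[tube 2] = 3.00 × 10^9 CFU/mL / 117.14 = 2.56 × 10^7 CFU/mL

2.56 × 10^7 CFU/mL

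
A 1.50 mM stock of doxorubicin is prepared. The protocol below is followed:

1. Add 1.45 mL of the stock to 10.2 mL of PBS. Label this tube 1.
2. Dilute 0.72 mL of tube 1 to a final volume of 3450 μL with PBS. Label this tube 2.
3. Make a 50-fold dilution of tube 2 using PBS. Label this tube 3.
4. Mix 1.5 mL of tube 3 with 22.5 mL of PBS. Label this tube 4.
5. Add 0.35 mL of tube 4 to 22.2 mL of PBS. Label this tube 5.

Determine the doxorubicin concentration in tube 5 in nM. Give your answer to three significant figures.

Step 1: 1.45 mL + 10.2 mL = 11.65 mL total → factor 11.65/1.45 = 8.0345
Step 2: 0.72 mL brought to 3450 μL → factor 3.45/0.72 = 4.7917
Step 3: 50-fold → factor 50
Step 4: 1.5 mL + 22.5 mL = 24 mL total → factor 24/1.5 = 16
Step 5: 0.35 mL + 22.2 mL = 22.55 mL total → factor 22.55/0.35 = 64.429
Overall dilution factor = 8.0345 × 4.7917 × 50 × 16 × 64.429 = 1.9843 × 10^6
Final = 1.50 mM / 1.9843 × 10^6 = 7.559 × 10^-7 mM = 0.756 nM

0.756 nM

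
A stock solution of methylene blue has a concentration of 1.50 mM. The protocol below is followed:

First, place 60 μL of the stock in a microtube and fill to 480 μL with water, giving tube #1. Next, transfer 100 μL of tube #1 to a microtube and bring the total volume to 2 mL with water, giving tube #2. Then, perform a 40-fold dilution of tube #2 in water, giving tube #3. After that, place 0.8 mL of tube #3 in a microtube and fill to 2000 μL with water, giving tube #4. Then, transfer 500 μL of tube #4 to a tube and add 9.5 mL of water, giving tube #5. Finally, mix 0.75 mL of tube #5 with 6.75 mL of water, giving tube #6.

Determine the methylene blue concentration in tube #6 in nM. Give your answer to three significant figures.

Step 1: 60 μL brought to 480 μL → factor 480/60 = 8
Step 2: 100 μL brought to 2 mL → factor 2000/100 = 20
Step 3: 40-fold → factor 40
Step 4: 0.8 mL brought to 2000 μL → factor 2/0.8 = 2.5
Step 5: 500 μL + 9.5 mL = 10000 μL total → factor 10000/500 = 20
Step 6: 0.75 mL + 6.75 mL = 7.5 mL total → factor 7.5/0.75 = 10
Overall dilution factor = 8 × 20 × 40 × 2.5 × 20 × 10 = 3.2 × 10^6
Final = 1.50 mM / 3.2 × 10^6 = 4.688 × 10^-7 mM = 0.469 nM

0.469 nM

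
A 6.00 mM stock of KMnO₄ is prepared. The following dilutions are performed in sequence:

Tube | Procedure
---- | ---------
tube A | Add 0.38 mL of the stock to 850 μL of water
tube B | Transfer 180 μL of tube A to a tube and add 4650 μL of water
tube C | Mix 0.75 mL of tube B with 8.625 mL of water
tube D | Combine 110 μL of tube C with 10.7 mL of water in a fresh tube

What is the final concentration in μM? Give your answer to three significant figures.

0.0562 μM

Step 1: 0.38 mL + 850 μL = 1.23 mL total → factor 1.23/0.38 = 3.2368
Step 2: 180 μL + 4650 μL = 4830 μL total → factor 4830/180 = 26.833
Step 3: 0.75 mL + 8.625 mL = 9.375 mL total → factor 9.375/0.75 = 12.5
Step 4: 110 μL + 10.7 mL = 10810 μL total → factor 10810/110 = 98.273
Overall dilution factor = 3.2368 × 26.833 × 12.5 × 98.273 = 1.0669 × 10^5
Final = 6.00 mM / 1.0669 × 10^5 = 5.624 × 10^-5 mM = 0.0562 μM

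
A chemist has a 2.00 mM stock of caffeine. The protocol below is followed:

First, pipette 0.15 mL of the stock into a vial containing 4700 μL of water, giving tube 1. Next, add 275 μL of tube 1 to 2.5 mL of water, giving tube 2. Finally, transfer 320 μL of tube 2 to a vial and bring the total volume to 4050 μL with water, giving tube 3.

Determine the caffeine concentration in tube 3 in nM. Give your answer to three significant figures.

Step 1: 0.15 mL + 4700 μL = 4.85 mL total → factor 4.85/0.15 = 32.333
Step 2: 275 μL + 2.5 mL = 2775 μL total → factor 2775/275 = 10.091
Step 3: 320 μL brought to 4050 μL → factor 4050/320 = 12.656
Overall dilution factor = 32.333 × 10.091 × 12.656 = 4129.4
Final = 2.00 mM / 4129.4 = 0.0004843 mM = 484 nM

484 nM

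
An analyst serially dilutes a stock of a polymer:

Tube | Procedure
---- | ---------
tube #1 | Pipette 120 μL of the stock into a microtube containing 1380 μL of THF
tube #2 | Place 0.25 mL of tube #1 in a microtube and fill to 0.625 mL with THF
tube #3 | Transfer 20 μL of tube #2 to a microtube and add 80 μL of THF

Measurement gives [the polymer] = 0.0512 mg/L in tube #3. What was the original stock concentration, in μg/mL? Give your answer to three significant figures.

8.00 μg/mL

Step 1: 120 μL + 1380 μL = 1500 μL total → factor 1500/120 = 12.5
Step 2: 0.25 mL brought to 0.625 mL → factor 0.625/0.25 = 2.5
Step 3: 20 μL + 80 μL = 100 μL total → factor 100/20 = 5
Overall dilution factor = 12.5 × 2.5 × 5 = 156.25
Stock = 0.0512 mg/L × 156.25 = 8.000 mg/L = 8.00 μg/mL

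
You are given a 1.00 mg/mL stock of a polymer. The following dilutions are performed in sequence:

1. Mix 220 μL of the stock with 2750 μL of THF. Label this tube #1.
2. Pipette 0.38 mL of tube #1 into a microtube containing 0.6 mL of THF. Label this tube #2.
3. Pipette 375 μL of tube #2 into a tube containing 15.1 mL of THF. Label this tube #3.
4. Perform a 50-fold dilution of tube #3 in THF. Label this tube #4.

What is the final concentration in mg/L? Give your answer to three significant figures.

Step 1: 220 μL + 2750 μL = 2970 μL total → factor 2970/220 = 13.5
Step 2: 0.38 mL + 0.6 mL = 0.98 mL total → factor 0.98/0.38 = 2.5789
Step 3: 375 μL + 15.1 mL = 15475 μL total → factor 15475/375 = 41.267
Step 4: 50-fold → factor 50
Overall dilution factor = 13.5 × 2.5789 × 41.267 × 50 = 71837
Final = 1.00 mg/mL / 71837 = 1.392 × 10^-5 mg/mL = 0.0139 mg/L

0.0139 mg/L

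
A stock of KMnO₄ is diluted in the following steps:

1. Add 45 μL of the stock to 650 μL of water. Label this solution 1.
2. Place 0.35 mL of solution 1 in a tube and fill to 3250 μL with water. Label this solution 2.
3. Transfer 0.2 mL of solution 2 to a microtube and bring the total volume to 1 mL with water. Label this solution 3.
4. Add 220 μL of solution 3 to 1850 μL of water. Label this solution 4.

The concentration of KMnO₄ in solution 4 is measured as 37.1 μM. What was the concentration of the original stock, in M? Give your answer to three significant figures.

Step 1: 45 μL + 650 μL = 695 μL total → factor 695/45 = 15.444
Step 2: 0.35 mL brought to 3250 μL → factor 3.25/0.35 = 9.2857
Step 3: 0.2 mL brought to 1 mL → factor 1/0.2 = 5
Step 4: 220 μL + 1850 μL = 2070 μL total → factor 2070/220 = 9.4091
Overall dilution factor = 15.444 × 9.2857 × 5 × 9.4091 = 6746.9
Stock = 37.1 μM × 6746.9 = 2.503 × 10^5 μM = 0.250 M

0.250 M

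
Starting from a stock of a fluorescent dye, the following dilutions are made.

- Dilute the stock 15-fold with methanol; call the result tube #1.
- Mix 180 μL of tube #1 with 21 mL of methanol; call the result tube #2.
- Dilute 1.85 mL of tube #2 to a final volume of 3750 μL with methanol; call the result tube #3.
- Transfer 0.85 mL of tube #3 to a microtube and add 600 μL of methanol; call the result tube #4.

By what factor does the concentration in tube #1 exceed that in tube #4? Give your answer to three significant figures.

407

Step 1: 15-fold → factor 15
Step 2: 180 μL + 21 mL = 21180 μL total → factor 21180/180 = 117.67
Step 3: 1.85 mL brought to 3750 μL → factor 3.75/1.85 = 2.027
Step 4: 0.85 mL + 600 μL = 1.45 mL total → factor 1.45/0.85 = 1.7059
Dilution factor to tube #1 = 15; to tube #4 = 6103.1
[tube #1]/[tube #4] = (factor to tube #4)/(factor to tube #1) = 6103.1/15 = 407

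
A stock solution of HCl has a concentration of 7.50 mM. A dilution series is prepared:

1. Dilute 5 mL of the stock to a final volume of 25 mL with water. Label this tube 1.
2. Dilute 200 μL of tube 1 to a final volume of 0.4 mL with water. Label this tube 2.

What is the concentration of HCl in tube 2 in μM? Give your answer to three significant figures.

750 μM

Step 1: 5 mL brought to 25 mL → factor 25/5 = 5
Step 2: 200 μL brought to 0.4 mL → factor 400/200 = 2
Overall dilution factor = 5 × 2 = 10
Final = 7.50 mM / 10 = 0.7500 mM = 750 μM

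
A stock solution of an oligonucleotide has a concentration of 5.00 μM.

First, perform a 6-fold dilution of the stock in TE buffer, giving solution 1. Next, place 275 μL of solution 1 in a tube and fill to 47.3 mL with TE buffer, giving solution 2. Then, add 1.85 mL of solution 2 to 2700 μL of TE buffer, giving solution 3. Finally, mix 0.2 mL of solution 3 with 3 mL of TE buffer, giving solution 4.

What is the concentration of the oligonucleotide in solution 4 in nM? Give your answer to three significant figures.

Step 1: 6-fold → factor 6
Step 2: 275 μL brought to 47.3 mL → factor 47300/275 = 172
Step 3: 1.85 mL + 2700 μL = 4.55 mL total → factor 4.55/1.85 = 2.4595
Step 4: 0.2 mL + 3 mL = 3.2 mL total → factor 3.2/0.2 = 16
Overall dilution factor = 6 × 172 × 2.4595 × 16 = 40611
Final = 5.00 μM / 40611 = 0.0001231 μM = 0.123 nM

0.123 nM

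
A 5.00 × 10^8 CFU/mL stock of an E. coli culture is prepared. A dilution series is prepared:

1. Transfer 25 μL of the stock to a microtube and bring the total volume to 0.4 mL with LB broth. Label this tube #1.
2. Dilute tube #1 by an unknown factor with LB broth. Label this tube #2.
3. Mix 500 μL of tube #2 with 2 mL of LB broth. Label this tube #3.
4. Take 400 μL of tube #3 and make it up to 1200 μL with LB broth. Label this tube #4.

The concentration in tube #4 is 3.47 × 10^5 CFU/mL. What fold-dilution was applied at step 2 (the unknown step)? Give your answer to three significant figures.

6.00-fold

Step 1: 25 μL brought to 0.4 mL → factor 400/25 = 16
Step 2: unknown factor x
Step 3: 500 μL + 2 mL = 2500 μL total → factor 2500/500 = 5
Step 4: 400 μL brought to 1200 μL → factor 1200/400 = 3
Product of known-step factors = 240
Overall factor = 5.00 × 10^8 CFU/mL / (3.47 × 10^5 CFU/mL) = 1440.9
x = 1440.9 / 240 = 6.00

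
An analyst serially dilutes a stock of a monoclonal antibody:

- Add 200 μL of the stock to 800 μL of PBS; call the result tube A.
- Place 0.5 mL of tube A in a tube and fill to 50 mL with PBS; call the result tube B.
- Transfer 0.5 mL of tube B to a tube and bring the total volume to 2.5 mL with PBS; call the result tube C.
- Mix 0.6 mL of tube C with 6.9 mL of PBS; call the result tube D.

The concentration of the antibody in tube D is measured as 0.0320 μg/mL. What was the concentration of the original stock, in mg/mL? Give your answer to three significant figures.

Step 1: 200 μL + 800 μL = 1000 μL total → factor 1000/200 = 5
Step 2: 0.5 mL brought to 50 mL → factor 50/0.5 = 100
Step 3: 0.5 mL brought to 2.5 mL → factor 2.5/0.5 = 5
Step 4: 0.6 mL + 6.9 mL = 7.5 mL total → factor 7.5/0.6 = 12.5
Overall dilution factor = 5 × 100 × 5 × 12.5 = 31250
Stock = 0.0320 μg/mL × 31250 = 1000 μg/mL = 1.00 mg/mL

1.00 mg/mL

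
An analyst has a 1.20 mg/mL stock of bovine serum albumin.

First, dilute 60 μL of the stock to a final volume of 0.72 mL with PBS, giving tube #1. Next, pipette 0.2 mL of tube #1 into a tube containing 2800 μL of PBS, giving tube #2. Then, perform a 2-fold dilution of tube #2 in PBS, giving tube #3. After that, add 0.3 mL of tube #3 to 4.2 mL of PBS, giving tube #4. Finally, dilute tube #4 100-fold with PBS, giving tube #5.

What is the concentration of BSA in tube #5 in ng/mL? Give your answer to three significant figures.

Step 1: 60 μL brought to 0.72 mL → factor 720/60 = 12
Step 2: 0.2 mL + 2800 μL = 3 mL total → factor 3/0.2 = 15
Step 3: 2-fold → factor 2
Step 4: 0.3 mL + 4.2 mL = 4.5 mL total → factor 4.5/0.3 = 15
Step 5: 100-fold → factor 100
Overall dilution factor = 12 × 15 × 2 × 15 × 100 = 5.4 × 10^5
Final = 1.20 mg/mL / 5.4 × 10^5 = 2.222 × 10^-6 mg/mL = 2.22 ng/mL

2.22 ng/mL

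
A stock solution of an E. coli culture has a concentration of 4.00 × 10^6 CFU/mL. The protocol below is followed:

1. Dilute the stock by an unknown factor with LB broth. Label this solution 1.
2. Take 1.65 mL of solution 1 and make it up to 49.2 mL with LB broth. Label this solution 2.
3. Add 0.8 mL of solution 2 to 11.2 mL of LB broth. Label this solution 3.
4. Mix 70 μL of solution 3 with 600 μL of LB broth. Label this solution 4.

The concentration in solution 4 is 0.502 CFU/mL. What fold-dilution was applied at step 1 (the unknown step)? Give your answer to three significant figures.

Step 1: unknown factor x
Step 2: 1.65 mL brought to 49.2 mL → factor 49.2/1.65 = 29.818
Step 3: 0.8 mL + 11.2 mL = 12 mL total → factor 12/0.8 = 15
Step 4: 70 μL + 600 μL = 670 μL total → factor 670/70 = 9.5714
Product of known-step factors = 4281
Overall factor = 4.00 × 10^6 CFU/mL / (0.502 CFU/mL) = 7.9681 × 10^6
x = 7.9681 × 10^6 / 4281 = 1.86 × 10^3

1.86 × 10^3-fold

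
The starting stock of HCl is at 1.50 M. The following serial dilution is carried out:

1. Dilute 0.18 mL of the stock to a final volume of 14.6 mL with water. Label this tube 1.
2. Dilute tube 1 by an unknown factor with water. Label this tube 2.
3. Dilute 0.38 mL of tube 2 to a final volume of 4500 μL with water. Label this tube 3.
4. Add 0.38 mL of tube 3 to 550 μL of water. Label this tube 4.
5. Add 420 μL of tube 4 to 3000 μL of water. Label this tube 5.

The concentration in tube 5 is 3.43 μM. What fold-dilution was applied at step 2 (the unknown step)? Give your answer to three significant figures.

Step 1: 0.18 mL brought to 14.6 mL → factor 14.6/0.18 = 81.111
Step 2: unknown factor x
Step 3: 0.38 mL brought to 4500 μL → factor 4.5/0.38 = 11.842
Step 4: 0.38 mL + 550 μL = 0.93 mL total → factor 0.93/0.38 = 2.4474
Step 5: 420 μL + 3000 μL = 3420 μL total → factor 3420/420 = 8.1429
Product of known-step factors = 19142
Overall factor = 1.50 M / (3.43 μM) = 4.3732 × 10^5
x = 4.3732 × 10^5 / 19142 = 22.8

22.8-fold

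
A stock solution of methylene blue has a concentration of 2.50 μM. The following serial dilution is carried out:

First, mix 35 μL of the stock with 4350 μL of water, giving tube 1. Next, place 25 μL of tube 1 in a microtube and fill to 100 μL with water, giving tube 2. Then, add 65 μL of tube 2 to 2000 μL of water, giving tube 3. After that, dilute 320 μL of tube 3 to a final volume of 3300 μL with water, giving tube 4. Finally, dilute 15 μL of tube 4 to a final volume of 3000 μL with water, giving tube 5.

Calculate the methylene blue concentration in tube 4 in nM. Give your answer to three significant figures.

Step 1: 35 μL + 4350 μL = 4385 μL total → factor 4385/35 = 125.29
Step 2: 25 μL brought to 100 μL → factor 100/25 = 4
Step 3: 65 μL + 2000 μL = 2065 μL total → factor 2065/65 = 31.769
Step 4: 320 μL brought to 3300 μL → factor 3300/320 = 10.312
Dilution factor through tube 4 = 125.29 × 4 × 31.769 × 10.312 = 1.6418 × 10^5
[tube 4] = 2.50 μM / 1.6418 × 10^5 = 1.523 × 10^-5 μM = 0.0152 nM

0.0152 nM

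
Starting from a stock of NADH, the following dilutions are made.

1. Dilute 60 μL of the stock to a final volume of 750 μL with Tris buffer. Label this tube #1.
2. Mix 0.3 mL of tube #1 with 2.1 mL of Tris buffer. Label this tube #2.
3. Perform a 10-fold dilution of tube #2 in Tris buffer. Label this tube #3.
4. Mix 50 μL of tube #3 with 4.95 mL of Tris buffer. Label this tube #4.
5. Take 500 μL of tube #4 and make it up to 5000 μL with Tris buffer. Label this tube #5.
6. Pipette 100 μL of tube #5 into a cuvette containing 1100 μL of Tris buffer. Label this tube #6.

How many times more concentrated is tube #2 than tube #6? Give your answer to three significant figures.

Step 1: 60 μL brought to 750 μL → factor 750/60 = 12.5
Step 2: 0.3 mL + 2.1 mL = 2.4 mL total → factor 2.4/0.3 = 8
Step 3: 10-fold → factor 10
Step 4: 50 μL + 4.95 mL = 5000 μL total → factor 5000/50 = 100
Step 5: 500 μL brought to 5000 μL → factor 5000/500 = 10
Step 6: 100 μL + 1100 μL = 1200 μL total → factor 1200/100 = 12
Dilution factor to tube #2 = 100; to tube #6 = 1.2 × 10^7
[tube #2]/[tube #6] = (factor to tube #6)/(factor to tube #2) = 1.2 × 10^7/100 = 1.20 × 10^5

1.20 × 10^5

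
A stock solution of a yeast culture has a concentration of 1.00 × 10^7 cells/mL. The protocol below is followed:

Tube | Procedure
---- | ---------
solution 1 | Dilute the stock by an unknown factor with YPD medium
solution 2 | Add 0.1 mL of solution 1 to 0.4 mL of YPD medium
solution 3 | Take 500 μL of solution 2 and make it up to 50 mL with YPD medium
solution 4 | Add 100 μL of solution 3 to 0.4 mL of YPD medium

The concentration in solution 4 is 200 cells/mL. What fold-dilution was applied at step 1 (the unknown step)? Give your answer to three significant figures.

20.0-fold

Step 1: unknown factor x
Step 2: 0.1 mL + 0.4 mL = 0.5 mL total → factor 0.5/0.1 = 5
Step 3: 500 μL brought to 50 mL → factor 50000/500 = 100
Step 4: 100 μL + 0.4 mL = 500 μL total → factor 500/100 = 5
Product of known-step factors = 2500
Overall factor = 1.00 × 10^7 cells/mL / (200 cells/mL) = 50000
x = 50000 / 2500 = 20.0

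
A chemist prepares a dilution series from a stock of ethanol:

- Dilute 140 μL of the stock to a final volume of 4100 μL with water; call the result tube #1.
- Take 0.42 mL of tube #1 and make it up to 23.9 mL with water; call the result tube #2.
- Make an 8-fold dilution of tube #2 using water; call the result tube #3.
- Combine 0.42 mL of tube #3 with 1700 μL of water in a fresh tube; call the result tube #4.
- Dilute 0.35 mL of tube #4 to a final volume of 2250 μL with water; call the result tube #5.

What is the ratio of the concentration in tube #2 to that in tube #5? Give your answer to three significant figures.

260

Step 1: 140 μL brought to 4100 μL → factor 4100/140 = 29.286
Step 2: 0.42 mL brought to 23.9 mL → factor 23.9/0.42 = 56.905
Step 3: 8-fold → factor 8
Step 4: 0.42 mL + 1700 μL = 2.12 mL total → factor 2.12/0.42 = 5.0476
Step 5: 0.35 mL brought to 2250 μL → factor 2.25/0.35 = 6.4286
Dilution factor to tube #2 = 1666.5; to tube #5 = 4.3261 × 10^5
[tube #2]/[tube #5] = (factor to tube #5)/(factor to tube #2) = 4.3261 × 10^5/1666.5 = 260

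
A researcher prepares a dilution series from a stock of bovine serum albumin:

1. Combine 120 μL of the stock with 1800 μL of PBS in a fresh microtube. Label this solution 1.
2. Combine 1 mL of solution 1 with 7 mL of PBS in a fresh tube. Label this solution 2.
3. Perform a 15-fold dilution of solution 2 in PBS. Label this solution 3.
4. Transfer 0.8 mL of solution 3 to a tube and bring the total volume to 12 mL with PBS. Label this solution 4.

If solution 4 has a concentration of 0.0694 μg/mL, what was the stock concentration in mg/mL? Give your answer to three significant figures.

Step 1: 120 μL + 1800 μL = 1920 μL total → factor 1920/120 = 16
Step 2: 1 mL + 7 mL = 8 mL total → factor 8/1 = 8
Step 3: 15-fold → factor 15
Step 4: 0.8 mL brought to 12 mL → factor 12/0.8 = 15
Overall dilution factor = 16 × 8 × 15 × 15 = 28800
Stock = 0.0694 μg/mL × 28800 = 1999 μg/mL = 2.00 mg/mL

2.00 mg/mL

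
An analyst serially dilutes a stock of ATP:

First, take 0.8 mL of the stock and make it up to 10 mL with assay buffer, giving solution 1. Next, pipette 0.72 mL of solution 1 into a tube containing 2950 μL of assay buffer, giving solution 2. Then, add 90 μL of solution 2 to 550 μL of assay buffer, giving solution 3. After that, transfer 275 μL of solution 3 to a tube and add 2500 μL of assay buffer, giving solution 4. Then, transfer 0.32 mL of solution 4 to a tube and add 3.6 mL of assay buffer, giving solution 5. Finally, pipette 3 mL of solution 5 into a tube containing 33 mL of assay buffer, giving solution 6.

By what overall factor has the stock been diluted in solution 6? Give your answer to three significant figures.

6.72 × 10^5

Step 1: 0.8 mL brought to 10 mL → factor 10/0.8 = 12.5
Step 2: 0.72 mL + 2950 μL = 3.67 mL total → factor 3.67/0.72 = 5.0972
Step 3: 90 μL + 550 μL = 640 μL total → factor 640/90 = 7.1111
Step 4: 275 μL + 2500 μL = 2775 μL total → factor 2775/275 = 10.091
Step 5: 0.32 mL + 3.6 mL = 3.92 mL total → factor 3.92/0.32 = 12.25
Step 6: 3 mL + 33 mL = 36 mL total → factor 36/3 = 12
Overall dilution factor = 12.5 × 5.0972 × 7.1111 × 10.091 × 12.25 × 12 = 6.7209 × 10^5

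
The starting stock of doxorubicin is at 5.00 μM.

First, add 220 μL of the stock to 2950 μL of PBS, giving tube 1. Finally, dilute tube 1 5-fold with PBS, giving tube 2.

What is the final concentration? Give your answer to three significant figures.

Step 1: 220 μL + 2950 μL = 3170 μL total → factor 3170/220 = 14.409
Step 2: 5-fold → factor 5
Overall dilution factor = 14.409 × 5 = 72.045
Final = 5.00 μM / 72.045 = 0.0694 μM

0.0694 μM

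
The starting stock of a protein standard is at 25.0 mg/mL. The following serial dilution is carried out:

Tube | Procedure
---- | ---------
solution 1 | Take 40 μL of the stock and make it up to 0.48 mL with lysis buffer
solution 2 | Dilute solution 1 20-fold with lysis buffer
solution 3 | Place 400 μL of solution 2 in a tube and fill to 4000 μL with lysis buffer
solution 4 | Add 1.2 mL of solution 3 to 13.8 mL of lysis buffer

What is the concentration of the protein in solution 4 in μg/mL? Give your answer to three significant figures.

0.833 μg/mL

Step 1: 40 μL brought to 0.48 mL → factor 480/40 = 12
Step 2: 20-fold → factor 20
Step 3: 400 μL brought to 4000 μL → factor 4000/400 = 10
Step 4: 1.2 mL + 13.8 mL = 15 mL total → factor 15/1.2 = 12.5
Overall dilution factor = 12 × 20 × 10 × 12.5 = 30000
Final = 25.0 mg/mL / 30000 = 0.0008333 mg/mL = 0.833 μg/mL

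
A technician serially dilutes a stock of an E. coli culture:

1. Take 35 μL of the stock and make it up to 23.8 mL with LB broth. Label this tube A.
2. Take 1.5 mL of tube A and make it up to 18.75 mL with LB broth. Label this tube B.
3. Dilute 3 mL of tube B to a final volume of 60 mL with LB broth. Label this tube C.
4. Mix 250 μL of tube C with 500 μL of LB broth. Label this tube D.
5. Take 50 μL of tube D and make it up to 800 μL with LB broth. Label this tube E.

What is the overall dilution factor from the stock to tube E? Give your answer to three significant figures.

8.16 × 10^6

Step 1: 35 μL brought to 23.8 mL → factor 23800/35 = 680
Step 2: 1.5 mL brought to 18.75 mL → factor 18.75/1.5 = 12.5
Step 3: 3 mL brought to 60 mL → factor 60/3 = 20
Step 4: 250 μL + 500 μL = 750 μL total → factor 750/250 = 3
Step 5: 50 μL brought to 800 μL → factor 800/50 = 16
Overall dilution factor = 680 × 12.5 × 20 × 3 × 16 = 8.16 × 10^6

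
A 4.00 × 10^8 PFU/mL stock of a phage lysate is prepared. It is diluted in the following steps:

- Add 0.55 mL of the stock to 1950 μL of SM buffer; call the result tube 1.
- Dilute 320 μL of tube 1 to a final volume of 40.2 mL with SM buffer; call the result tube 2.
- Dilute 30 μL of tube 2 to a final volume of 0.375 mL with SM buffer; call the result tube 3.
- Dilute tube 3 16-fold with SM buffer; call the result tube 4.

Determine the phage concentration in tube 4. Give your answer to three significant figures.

Step 1: 0.55 mL + 1950 μL = 2.5 mL total → factor 2.5/0.55 = 4.5455
Step 2: 320 μL brought to 40.2 mL → factor 40200/320 = 125.62
Step 3: 30 μL brought to 0.375 mL → factor 375/30 = 12.5
Step 4: 16-fold → factor 16
Overall dilution factor = 4.5455 × 125.62 × 12.5 × 16 = 1.142 × 10^5
Final = 4.00 × 10^8 PFU/mL / 1.142 × 10^5 = 3.50 × 10^3 PFU/mL

3.50 × 10^3 PFU/mL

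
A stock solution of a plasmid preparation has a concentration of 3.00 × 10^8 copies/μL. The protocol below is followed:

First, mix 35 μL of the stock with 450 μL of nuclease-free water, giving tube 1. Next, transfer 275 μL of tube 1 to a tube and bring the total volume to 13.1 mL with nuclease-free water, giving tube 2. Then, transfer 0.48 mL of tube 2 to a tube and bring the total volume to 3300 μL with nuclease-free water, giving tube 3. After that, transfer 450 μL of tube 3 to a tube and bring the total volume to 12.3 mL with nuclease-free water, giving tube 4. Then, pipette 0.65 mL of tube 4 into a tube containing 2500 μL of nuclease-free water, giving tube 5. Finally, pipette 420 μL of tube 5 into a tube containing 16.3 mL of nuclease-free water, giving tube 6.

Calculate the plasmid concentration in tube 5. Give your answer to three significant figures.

Step 1: 35 μL + 450 μL = 485 μL total → factor 485/35 = 13.857
Step 2: 275 μL brought to 13.1 mL → factor 13100/275 = 47.636
Step 3: 0.48 mL brought to 3300 μL → factor 3.3/0.48 = 6.875
Step 4: 450 μL brought to 12.3 mL → factor 12300/450 = 27.333
Step 5: 0.65 mL + 2500 μL = 3.15 mL total → factor 3.15/0.65 = 4.8462
Dilution factor through tube 5 = 13.857 × 47.636 × 6.875 × 27.333 × 4.8462 = 6.0114 × 10^5
[tube 5] = 3.00 × 10^8 copies/μL / 6.0114 × 10^5 = 499 copies/μL

499 copies/μL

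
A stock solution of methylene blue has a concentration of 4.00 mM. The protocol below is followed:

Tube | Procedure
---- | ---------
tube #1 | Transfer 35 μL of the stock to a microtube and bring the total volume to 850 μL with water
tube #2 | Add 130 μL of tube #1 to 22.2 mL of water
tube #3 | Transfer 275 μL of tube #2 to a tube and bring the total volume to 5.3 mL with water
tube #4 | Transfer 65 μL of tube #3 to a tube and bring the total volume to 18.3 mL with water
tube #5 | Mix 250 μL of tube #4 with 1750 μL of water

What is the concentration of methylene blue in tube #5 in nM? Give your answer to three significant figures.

0.0221 nM

Step 1: 35 μL brought to 850 μL → factor 850/35 = 24.286
Step 2: 130 μL + 22.2 mL = 22330 μL total → factor 22330/130 = 171.77
Step 3: 275 μL brought to 5.3 mL → factor 5300/275 = 19.273
Step 4: 65 μL brought to 18.3 mL → factor 18300/65 = 281.54
Step 5: 250 μL + 1750 μL = 2000 μL total → factor 2000/250 = 8
Overall dilution factor = 24.286 × 171.77 × 19.273 × 281.54 × 8 = 1.8108 × 10^8
Final = 4.00 mM / 1.8108 × 10^8 = 2.209 × 10^-8 mM = 0.0221 nM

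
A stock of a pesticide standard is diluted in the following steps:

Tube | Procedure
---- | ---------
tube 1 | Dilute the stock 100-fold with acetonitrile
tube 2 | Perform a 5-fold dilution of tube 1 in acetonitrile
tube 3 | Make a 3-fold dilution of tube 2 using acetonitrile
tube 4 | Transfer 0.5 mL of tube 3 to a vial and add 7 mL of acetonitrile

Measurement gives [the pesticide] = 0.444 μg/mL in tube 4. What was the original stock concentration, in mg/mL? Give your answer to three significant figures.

9.99 mg/mL

Step 1: 100-fold → factor 100
Step 2: 5-fold → factor 5
Step 3: 3-fold → factor 3
Step 4: 0.5 mL + 7 mL = 7.5 mL total → factor 7.5/0.5 = 15
Overall dilution factor = 100 × 5 × 3 × 15 = 22500
Stock = 0.444 μg/mL × 22500 = 9990 μg/mL = 9.99 mg/mL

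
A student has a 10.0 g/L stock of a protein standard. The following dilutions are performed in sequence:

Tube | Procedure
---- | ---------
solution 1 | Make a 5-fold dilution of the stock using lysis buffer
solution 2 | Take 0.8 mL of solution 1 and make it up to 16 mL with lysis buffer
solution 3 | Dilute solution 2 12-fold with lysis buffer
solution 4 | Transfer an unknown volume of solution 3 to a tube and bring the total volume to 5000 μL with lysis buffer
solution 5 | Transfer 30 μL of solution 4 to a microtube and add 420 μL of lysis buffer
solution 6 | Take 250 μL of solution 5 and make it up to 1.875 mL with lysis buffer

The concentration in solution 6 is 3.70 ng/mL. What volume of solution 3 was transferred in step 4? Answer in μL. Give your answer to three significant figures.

250 μL

Step 1: 5-fold → factor 5
Step 2: 0.8 mL brought to 16 mL → factor 16/0.8 = 20
Step 3: 12-fold → factor 12
Step 4: v brought to 5000 μL → factor = 5000 μL/v
Step 5: 30 μL + 420 μL = 450 μL total → factor 450/30 = 15
Step 6: 250 μL brought to 1.875 mL → factor 1875/250 = 7.5
Product of known-step factors = 1.35 × 10^5
Overall factor = 10.0 g/L / (3.70 ng/mL) = 2.7027 × 10^6
Step-4 factor = 2.7027 × 10^6 / 1.35 × 10^5 = 20.02
v = 5000 μL / 20.02 = 250 μL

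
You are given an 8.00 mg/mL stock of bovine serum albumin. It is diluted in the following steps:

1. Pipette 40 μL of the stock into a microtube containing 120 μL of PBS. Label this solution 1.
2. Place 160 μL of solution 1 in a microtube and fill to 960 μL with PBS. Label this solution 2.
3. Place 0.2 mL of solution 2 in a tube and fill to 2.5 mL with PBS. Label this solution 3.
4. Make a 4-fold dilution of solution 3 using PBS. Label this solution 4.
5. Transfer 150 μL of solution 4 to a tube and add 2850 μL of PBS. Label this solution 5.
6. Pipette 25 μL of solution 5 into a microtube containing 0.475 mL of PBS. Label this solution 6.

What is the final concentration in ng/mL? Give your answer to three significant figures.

16.7 ng/mL

Step 1: 40 μL + 120 μL = 160 μL total → factor 160/40 = 4
Step 2: 160 μL brought to 960 μL → factor 960/160 = 6
Step 3: 0.2 mL brought to 2.5 mL → factor 2.5/0.2 = 12.5
Step 4: 4-fold → factor 4
Step 5: 150 μL + 2850 μL = 3000 μL total → factor 3000/150 = 20
Step 6: 25 μL + 0.475 mL = 500 μL total → factor 500/25 = 20
Overall dilution factor = 4 × 6 × 12.5 × 4 × 20 × 20 = 4.8 × 10^5
Final = 8.00 mg/mL / 4.8 × 10^5 = 1.667 × 10^-5 mg/mL = 16.7 ng/mL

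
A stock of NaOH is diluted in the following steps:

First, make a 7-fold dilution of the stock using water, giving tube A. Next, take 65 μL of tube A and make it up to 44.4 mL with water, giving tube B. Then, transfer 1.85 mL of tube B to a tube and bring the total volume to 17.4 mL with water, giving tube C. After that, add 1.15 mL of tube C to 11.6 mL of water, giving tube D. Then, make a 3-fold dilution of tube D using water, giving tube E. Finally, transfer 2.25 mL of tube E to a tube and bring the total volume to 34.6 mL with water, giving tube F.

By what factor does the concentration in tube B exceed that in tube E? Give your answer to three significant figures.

Step 1: 7-fold → factor 7
Step 2: 65 μL brought to 44.4 mL → factor 44400/65 = 683.08
Step 3: 1.85 mL brought to 17.4 mL → factor 17.4/1.85 = 9.4054
Step 4: 1.15 mL + 11.6 mL = 12.75 mL total → factor 12.75/1.15 = 11.087
Step 5: 3-fold → factor 3
Dilution factor to tube B = 4781.5; to tube E = 1.4958 × 10^6
[tube B]/[tube E] = (factor to tube E)/(factor to tube B) = 1.4958 × 10^6/4781.5 = 313

313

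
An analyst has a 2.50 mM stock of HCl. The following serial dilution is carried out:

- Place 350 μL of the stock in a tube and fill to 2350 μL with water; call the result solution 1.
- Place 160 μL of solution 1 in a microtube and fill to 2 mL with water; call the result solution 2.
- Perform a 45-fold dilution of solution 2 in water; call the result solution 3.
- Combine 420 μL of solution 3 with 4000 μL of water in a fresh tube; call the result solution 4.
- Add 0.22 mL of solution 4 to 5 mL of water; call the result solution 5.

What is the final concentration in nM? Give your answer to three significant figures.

2.65 nM

Step 1: 350 μL brought to 2350 μL → factor 2350/350 = 6.7143
Step 2: 160 μL brought to 2 mL → factor 2000/160 = 12.5
Step 3: 45-fold → factor 45
Step 4: 420 μL + 4000 μL = 4420 μL total → factor 4420/420 = 10.524
Step 5: 0.22 mL + 5 mL = 5.22 mL total → factor 5.22/0.22 = 23.727
Overall dilution factor = 6.7143 × 12.5 × 45 × 10.524 × 23.727 = 9.4307 × 10^5
Final = 2.50 mM / 9.4307 × 10^5 = 2.651 × 10^-6 mM = 2.65 nM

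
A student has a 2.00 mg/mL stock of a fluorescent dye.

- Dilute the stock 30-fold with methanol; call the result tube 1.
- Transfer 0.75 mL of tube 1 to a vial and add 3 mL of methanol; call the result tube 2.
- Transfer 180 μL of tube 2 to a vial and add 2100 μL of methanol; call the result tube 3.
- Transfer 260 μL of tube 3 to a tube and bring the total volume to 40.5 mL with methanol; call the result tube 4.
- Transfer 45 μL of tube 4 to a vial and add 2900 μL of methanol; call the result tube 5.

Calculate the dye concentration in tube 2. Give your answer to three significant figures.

Step 1: 30-fold → factor 30
Step 2: 0.75 mL + 3 mL = 3.75 mL total → factor 3.75/0.75 = 5
Dilution factor through tube 2 = 30 × 5 = 150
[tube 2] = 2.00 mg/mL / 150 = 0.0133 mg/mL

0.0133 mg/mL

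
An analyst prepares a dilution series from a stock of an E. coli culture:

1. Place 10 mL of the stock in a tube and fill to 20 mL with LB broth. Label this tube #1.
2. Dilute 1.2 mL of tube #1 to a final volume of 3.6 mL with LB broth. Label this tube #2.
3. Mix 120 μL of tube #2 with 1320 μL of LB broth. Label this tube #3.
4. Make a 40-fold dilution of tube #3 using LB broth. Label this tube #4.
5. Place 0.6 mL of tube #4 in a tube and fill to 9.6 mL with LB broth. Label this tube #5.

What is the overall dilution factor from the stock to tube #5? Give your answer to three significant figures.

4.61 × 10^4

Step 1: 10 mL brought to 20 mL → factor 20/10 = 2
Step 2: 1.2 mL brought to 3.6 mL → factor 3.6/1.2 = 3
Step 3: 120 μL + 1320 μL = 1440 μL total → factor 1440/120 = 12
Step 4: 40-fold → factor 40
Step 5: 0.6 mL brought to 9.6 mL → factor 9.6/0.6 = 16
Overall dilution factor = 2 × 3 × 12 × 40 × 16 = 46080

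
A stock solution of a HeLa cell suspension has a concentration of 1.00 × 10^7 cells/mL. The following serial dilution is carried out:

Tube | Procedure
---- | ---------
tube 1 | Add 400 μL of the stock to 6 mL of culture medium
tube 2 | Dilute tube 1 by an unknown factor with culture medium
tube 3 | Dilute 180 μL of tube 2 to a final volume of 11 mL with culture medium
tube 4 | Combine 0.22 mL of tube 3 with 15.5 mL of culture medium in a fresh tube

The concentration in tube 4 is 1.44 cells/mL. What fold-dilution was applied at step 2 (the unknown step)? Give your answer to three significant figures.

Step 1: 400 μL + 6 mL = 6400 μL total → factor 6400/400 = 16
Step 2: unknown factor x
Step 3: 180 μL brought to 11 mL → factor 11000/180 = 61.111
Step 4: 0.22 mL + 15.5 mL = 15.72 mL total → factor 15.72/0.22 = 71.455
Product of known-step factors = 69867
Overall factor = 1.00 × 10^7 cells/mL / (1.44 cells/mL) = 6.9444 × 10^6
x = 6.9444 × 10^6 / 69867 = 99.4

99.4-fold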